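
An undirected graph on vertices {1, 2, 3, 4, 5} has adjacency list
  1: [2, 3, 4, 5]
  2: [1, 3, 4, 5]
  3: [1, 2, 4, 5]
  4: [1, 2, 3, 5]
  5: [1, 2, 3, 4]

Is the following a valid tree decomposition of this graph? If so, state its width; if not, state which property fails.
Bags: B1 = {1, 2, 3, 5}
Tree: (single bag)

No — vertex 4 appears in no bag.

A tree decomposition must satisfy three properties: every vertex lies in some bag; for every edge, both endpoints lie together in some bag; and for every vertex, the bags containing it form a connected subtree. Here vertex 4 appears in no bag, so the decomposition is invalid.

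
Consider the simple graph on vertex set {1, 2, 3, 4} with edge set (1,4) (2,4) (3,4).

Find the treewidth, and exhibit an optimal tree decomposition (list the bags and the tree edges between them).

Each bag holds 2 vertices, so the decomposition has width 1, which upper-bounds the treewidth. Any graph with an edge has treewidth ≥ 1, and G has the edge 4–2. Therefore the treewidth is 1.

Treewidth 1.
One optimal decomposition is:
Bags: B1 = {2, 4}  B2 = {1, 4}  B3 = {3, 4}
Tree: B1–B2, B2–B3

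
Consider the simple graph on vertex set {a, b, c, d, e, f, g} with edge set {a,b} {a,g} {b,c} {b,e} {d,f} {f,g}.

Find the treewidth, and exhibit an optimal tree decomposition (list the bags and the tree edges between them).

Treewidth 1.
Bags: B1 = {a, b}  B2 = {b, c}  B3 = {b, e}  B4 = {a, g}  B5 = {f, g}  B6 = {d, f}
Tree: B1–B2, B1–B3, B1–B4, B4–B5, B5–B6

Each bag holds 2 vertices, so the decomposition has width 1, which upper-bounds the treewidth. Since G has at least one edge (e.g. b–a), it is not an edgeless graph, so tw(G) ≥ 1. Combining the bounds, tw(G) = 1.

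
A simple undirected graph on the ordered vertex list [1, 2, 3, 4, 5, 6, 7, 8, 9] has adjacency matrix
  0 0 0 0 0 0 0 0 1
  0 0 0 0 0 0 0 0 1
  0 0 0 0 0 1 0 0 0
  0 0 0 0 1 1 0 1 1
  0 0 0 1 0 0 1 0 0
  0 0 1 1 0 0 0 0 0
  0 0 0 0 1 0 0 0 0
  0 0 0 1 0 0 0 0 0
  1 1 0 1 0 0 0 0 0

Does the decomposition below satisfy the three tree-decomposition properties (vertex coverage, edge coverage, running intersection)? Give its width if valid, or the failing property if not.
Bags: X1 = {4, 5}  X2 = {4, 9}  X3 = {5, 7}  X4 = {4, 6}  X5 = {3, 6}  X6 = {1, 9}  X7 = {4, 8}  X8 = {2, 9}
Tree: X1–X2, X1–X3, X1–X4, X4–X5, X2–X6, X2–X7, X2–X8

Checking the three conditions: (i) the bags cover all of {1, 2, 3, 4, 5, 6, 7, 8, 9}; (ii) for each edge, some bag contains both endpoints; (iii) the bags containing any fixed vertex form a subtree. All hold, so the decomposition is valid with width 2 − 1 = 1.

Yes; width 1.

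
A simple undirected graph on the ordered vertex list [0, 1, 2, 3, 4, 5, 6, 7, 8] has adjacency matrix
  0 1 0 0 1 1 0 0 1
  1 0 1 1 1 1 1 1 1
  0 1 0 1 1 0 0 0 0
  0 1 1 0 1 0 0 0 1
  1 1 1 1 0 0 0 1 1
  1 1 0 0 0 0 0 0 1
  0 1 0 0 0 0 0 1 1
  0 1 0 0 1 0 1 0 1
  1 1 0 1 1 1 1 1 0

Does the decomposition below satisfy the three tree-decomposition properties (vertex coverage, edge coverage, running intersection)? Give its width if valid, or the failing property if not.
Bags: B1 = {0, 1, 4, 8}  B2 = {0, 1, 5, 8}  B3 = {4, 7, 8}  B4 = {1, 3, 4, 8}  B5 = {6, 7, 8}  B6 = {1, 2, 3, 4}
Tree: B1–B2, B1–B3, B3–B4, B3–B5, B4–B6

A tree decomposition must satisfy three properties: every vertex lies in some bag; for every edge, both endpoints lie together in some bag; and for every vertex, the bags containing it form a connected subtree. Here edge (1,7) lies in no bag, so the decomposition is invalid.

No — edge (1,7) lies in no bag.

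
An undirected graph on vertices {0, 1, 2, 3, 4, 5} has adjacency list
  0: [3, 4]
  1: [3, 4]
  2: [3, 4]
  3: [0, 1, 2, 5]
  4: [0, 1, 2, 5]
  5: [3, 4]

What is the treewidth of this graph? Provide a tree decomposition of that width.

The largest bag has 3 vertices, giving width 2; this decomposition certifies tw(G) ≤ 2. For the lower bound, G contains the cycle 4–0–3–2–4, so G is not a forest; only forests have treewidth ≤ 1, hence tw(G) ≥ 2. Hence tw(G) = 2 exactly.

Treewidth 2.
One optimal decomposition is:
Bags: B1 = {0, 3, 4}  B2 = {2, 3, 4}  B3 = {3, 4, 5}  B4 = {1, 3, 4}
Tree: B1–B2, B2–B3, B3–B4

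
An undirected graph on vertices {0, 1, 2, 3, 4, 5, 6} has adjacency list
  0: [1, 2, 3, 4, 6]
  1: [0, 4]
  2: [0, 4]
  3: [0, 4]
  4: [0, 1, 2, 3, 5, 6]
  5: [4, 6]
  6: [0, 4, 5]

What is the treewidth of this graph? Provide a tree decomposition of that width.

Each bag holds 3 vertices, so the decomposition has width 2, which upper-bounds the treewidth. For the lower bound, the 3 vertices {0, 1, 4} are pairwise adjacent, and any tree decomposition puts a clique entirely inside one bag — forcing width ≥ 2. Therefore the treewidth is 2.

Treewidth 2.
Bags: B1 = {0, 3, 4}  B2 = {0, 4, 6}  B3 = {0, 2, 4}  B4 = {0, 1, 4}  B5 = {4, 5, 6}
Tree: B1–B2, B2–B3, B2–B4, B2–B5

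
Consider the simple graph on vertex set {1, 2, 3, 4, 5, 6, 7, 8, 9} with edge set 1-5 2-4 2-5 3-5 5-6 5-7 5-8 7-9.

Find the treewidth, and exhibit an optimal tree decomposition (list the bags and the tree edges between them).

Treewidth 1.
One optimal decomposition is:
Bags: B1 = {5, 8}  B2 = {5, 7}  B3 = {1, 5}  B4 = {7, 9}  B5 = {2, 5}  B6 = {2, 4}  B7 = {3, 5}  B8 = {5, 6}
Tree: B1–B2, B2–B3, B2–B4, B2–B5, B5–B6, B2–B7, B1–B8

Each bag holds 2 vertices, so the decomposition has width 1, which upper-bounds the treewidth. Since G has at least one edge (e.g. 5–8), it is not an edgeless graph, so tw(G) ≥ 1. Therefore the treewidth is 1.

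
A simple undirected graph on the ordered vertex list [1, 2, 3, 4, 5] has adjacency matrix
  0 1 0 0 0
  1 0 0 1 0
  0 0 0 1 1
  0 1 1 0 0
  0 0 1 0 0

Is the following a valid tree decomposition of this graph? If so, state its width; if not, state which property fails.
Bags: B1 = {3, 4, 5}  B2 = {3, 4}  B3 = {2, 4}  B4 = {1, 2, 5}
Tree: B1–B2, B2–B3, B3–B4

A tree decomposition must satisfy three properties: every vertex lies in some bag; for every edge, both endpoints lie together in some bag; and for every vertex, the bags containing it form a connected subtree. Here bags containing vertex 5 are not connected in the tree, so the decomposition is invalid.

No — bags containing vertex 5 are not connected in the tree.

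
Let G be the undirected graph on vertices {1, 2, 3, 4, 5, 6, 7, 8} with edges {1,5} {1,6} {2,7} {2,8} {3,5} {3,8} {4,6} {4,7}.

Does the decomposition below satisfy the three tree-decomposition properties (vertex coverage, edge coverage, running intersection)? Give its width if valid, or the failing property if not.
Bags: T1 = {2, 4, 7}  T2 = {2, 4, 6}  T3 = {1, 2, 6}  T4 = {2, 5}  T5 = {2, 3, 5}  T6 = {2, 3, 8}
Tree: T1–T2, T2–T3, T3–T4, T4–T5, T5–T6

A tree decomposition must satisfy three properties: every vertex lies in some bag; for every edge, both endpoints lie together in some bag; and for every vertex, the bags containing it form a connected subtree. Here edge (1,5) lies in no bag, so the decomposition is invalid.

No — edge (1,5) lies in no bag.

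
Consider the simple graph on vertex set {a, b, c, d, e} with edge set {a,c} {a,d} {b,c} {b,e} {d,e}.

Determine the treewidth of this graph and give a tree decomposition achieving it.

Each bag holds 3 vertices, so the decomposition has width 2, which upper-bounds the treewidth. For the lower bound, G contains the cycle d–e–b–c–a–d, so G is not a forest; only forests have treewidth ≤ 1, hence tw(G) ≥ 2. Combining the bounds, tw(G) = 2.

Treewidth 2.
One optimal decomposition is:
Bags: B1 = {b, d, e}  B2 = {b, c, d}  B3 = {a, c, d}
Tree: B1–B2, B2–B3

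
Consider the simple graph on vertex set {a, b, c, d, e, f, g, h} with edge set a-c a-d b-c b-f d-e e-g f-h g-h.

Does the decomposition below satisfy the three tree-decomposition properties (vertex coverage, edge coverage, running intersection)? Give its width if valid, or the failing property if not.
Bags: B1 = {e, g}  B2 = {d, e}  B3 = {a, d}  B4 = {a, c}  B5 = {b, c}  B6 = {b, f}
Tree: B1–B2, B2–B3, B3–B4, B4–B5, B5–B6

No — vertex h appears in no bag.

A tree decomposition must satisfy three properties: every vertex lies in some bag; for every edge, both endpoints lie together in some bag; and for every vertex, the bags containing it form a connected subtree. Here vertex h appears in no bag, so the decomposition is invalid.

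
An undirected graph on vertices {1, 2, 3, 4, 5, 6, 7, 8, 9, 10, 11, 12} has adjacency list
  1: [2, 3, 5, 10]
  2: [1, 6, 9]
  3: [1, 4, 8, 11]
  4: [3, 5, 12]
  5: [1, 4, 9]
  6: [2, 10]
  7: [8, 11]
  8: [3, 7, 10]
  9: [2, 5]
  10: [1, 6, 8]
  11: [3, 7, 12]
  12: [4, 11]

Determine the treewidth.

3

A width-3 tree decomposition is:
Bags: B1 = {2, 5, 6, 9}  B2 = {1, 2, 5, 6}  B3 = {1, 5, 6, 10}  B4 = {1, 4, 5, 10}  B5 = {1, 3, 4, 10}  B6 = {3, 4, 8, 10}  B7 = {3, 4, 8, 12}  B8 = {3, 8, 11, 12}  B9 = {7, 8, 11, 12}
Tree: B1–B2, B2–B3, B3–B4, B4–B5, B5–B6, B6–B7, B7–B8, B8–B9
Every bag has size at most 4, so the width is 4 − 1 = 3 and tw(G) ≤ 3. For the lower bound: the 4 vertex sets {2,6,9}, {5}, {1}, {3,4,8,10} are disjoint, each induces a connected subgraph, and every pair is joined by at least one edge of G. Contracting each set to a single vertex therefore yields K_{4} as a minor, and since treewidth is minor-monotone, tw(G) ≥ tw(K_{4}) = 3. Hence tw(G) = 3 exactly.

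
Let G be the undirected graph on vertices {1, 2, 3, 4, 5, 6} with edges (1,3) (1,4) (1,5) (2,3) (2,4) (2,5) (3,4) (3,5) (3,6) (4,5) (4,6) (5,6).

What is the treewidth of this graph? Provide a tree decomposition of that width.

Treewidth 3.
One optimal decomposition is:
Bags: B1 = {3, 4, 5, 6}  B2 = {1, 3, 4, 5}  B3 = {2, 3, 4, 5}
Tree: B1–B2, B2–B3

The largest bag has 4 vertices, giving width 3; this decomposition certifies tw(G) ≤ 3. For the lower bound, the 4 vertices {1, 3, 4, 5} are pairwise adjacent, and any tree decomposition puts a clique entirely inside one bag — forcing width ≥ 3. Hence tw(G) = 3 exactly.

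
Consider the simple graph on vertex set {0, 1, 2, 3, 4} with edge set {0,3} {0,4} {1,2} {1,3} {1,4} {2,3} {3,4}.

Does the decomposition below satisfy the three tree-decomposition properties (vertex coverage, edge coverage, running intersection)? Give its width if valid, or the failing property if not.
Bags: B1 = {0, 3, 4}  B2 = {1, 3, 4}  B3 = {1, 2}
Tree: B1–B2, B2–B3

A tree decomposition must satisfy three properties: every vertex lies in some bag; for every edge, both endpoints lie together in some bag; and for every vertex, the bags containing it form a connected subtree. Here edge (3,2) lies in no bag, so the decomposition is invalid.

No — edge (3,2) lies in no bag.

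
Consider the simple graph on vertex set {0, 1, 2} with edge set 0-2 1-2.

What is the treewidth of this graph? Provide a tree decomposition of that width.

Every bag has size at most 2, so the width is 2 − 1 = 1 and tw(G) ≤ 1. Any graph with an edge has treewidth ≥ 1, and G has the edge 0–2. The upper and lower bounds meet at 1, so that is the treewidth.

Treewidth 1.
Bags: B1 = {0, 2}  B2 = {1, 2}
Tree: B1–B2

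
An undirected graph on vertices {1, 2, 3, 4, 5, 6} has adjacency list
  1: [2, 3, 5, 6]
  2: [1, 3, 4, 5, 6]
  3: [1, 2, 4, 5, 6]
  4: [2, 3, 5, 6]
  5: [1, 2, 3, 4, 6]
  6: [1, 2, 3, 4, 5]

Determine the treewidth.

4

A width-4 tree decomposition is:
Bags: B1 = {1, 2, 3, 5, 6}  B2 = {2, 3, 4, 5, 6}
Tree: B1–B2
Every bag has size at most 5, so the width is 5 − 1 = 4 and tw(G) ≤ 4. On the other hand G contains the 5-clique {1, 2, 3, 5, 6}. A clique must lie in a single bag of any decomposition, so no decomposition can have width below 4. Therefore the treewidth is 4.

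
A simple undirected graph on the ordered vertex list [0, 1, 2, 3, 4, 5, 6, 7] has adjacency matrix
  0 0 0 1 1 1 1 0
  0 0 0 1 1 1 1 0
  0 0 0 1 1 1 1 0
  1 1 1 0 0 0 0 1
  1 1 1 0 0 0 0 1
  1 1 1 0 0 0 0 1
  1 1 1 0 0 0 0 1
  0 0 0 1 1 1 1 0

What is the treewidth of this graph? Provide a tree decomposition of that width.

Treewidth 4.
One such decomposition:
Bags: B1 = {1, 3, 4, 5, 6}  B2 = {0, 3, 4, 5, 6}  B3 = {2, 3, 4, 5, 6}  B4 = {3, 4, 5, 6, 7}
Tree: B1–B2, B2–B3, B3–B4

Each bag holds 5 vertices, so the decomposition has width 4, which upper-bounds the treewidth. For the lower bound: the 5 vertex sets {1,4}, {0,5}, {2,3}, {6}, {7} are disjoint, each induces a connected subgraph, and every pair is joined by at least one edge of G. Contracting each set to a single vertex therefore yields K_{5} as a minor, and since treewidth is minor-monotone, tw(G) ≥ tw(K_{5}) = 4. Therefore the treewidth is 4.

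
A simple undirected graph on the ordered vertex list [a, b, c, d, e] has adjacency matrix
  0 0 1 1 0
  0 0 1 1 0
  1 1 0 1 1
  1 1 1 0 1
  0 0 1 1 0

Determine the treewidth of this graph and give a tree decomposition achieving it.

Each bag holds 3 vertices, so the decomposition has width 2, which upper-bounds the treewidth. For the lower bound, the 3 vertices {c, d, e} are pairwise adjacent, and any tree decomposition puts a clique entirely inside one bag — forcing width ≥ 2. Combining the bounds, tw(G) = 2.

Treewidth 2.
One optimal decomposition is:
Bags: B1 = {c, d, e}  B2 = {b, c, d}  B3 = {a, c, d}
Tree: B1–B2, B2–B3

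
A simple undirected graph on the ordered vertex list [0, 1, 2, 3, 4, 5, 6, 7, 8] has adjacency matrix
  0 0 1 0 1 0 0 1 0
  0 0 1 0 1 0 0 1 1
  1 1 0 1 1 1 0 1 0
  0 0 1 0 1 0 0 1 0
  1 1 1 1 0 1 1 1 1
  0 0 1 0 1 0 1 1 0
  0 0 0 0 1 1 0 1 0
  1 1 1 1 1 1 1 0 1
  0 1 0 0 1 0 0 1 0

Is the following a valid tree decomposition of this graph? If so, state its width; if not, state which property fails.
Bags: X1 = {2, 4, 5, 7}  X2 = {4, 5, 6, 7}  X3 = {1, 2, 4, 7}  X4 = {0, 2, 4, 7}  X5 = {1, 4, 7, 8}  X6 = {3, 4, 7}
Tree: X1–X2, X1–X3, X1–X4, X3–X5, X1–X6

No — edge (2,3) lies in no bag.

A tree decomposition must satisfy three properties: every vertex lies in some bag; for every edge, both endpoints lie together in some bag; and for every vertex, the bags containing it form a connected subtree. Here edge (2,3) lies in no bag, so the decomposition is invalid.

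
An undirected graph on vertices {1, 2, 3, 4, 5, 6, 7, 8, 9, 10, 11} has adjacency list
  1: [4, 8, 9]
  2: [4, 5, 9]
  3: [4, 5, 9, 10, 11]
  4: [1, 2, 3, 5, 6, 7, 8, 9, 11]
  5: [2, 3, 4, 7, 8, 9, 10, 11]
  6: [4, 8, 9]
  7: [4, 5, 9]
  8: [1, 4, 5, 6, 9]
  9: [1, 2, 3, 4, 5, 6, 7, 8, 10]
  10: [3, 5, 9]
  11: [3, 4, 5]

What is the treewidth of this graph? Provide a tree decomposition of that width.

Treewidth 3.
Bags: B1 = {3, 4, 5, 9}  B2 = {4, 5, 7, 9}  B3 = {3, 4, 5, 11}  B4 = {4, 5, 8, 9}  B5 = {4, 6, 8, 9}  B6 = {1, 4, 8, 9}  B7 = {2, 4, 5, 9}  B8 = {3, 5, 9, 10}
Tree: B1–B2, B1–B3, B2–B4, B4–B5, B4–B6, B2–B7, B1–B8

Every bag has size at most 4, so the width is 4 − 1 = 3 and tw(G) ≤ 3. For the lower bound, the 4 vertices {3, 5, 9, 10} are pairwise adjacent, and any tree decomposition puts a clique entirely inside one bag — forcing width ≥ 3. The upper and lower bounds meet at 3, so that is the treewidth.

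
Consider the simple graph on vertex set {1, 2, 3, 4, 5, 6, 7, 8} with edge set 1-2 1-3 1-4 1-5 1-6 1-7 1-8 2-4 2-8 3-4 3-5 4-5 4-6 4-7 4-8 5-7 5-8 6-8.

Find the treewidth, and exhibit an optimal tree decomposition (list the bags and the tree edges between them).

Treewidth 3.
One such decomposition:
Bags: B1 = {1, 3, 4, 5}  B2 = {1, 4, 5, 8}  B3 = {1, 2, 4, 8}  B4 = {1, 4, 6, 8}  B5 = {1, 4, 5, 7}
Tree: B1–B2, B2–B3, B3–B4, B2–B5

Every bag has size at most 4, so the width is 4 − 1 = 3 and tw(G) ≤ 3. Conversely, {1, 2, 4, 8} is a clique of size 4, and the vertices of any clique must share a bag in every tree decomposition; so some bag has ≥ 4 vertices and tw(G) ≥ 3. The upper and lower bounds meet at 3, so that is the treewidth.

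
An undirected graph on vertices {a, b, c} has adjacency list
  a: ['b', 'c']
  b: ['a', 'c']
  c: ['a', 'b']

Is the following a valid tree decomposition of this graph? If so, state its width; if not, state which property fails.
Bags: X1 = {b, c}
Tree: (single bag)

A tree decomposition must satisfy three properties: every vertex lies in some bag; for every edge, both endpoints lie together in some bag; and for every vertex, the bags containing it form a connected subtree. Here vertex a appears in no bag, so the decomposition is invalid.

No — vertex a appears in no bag.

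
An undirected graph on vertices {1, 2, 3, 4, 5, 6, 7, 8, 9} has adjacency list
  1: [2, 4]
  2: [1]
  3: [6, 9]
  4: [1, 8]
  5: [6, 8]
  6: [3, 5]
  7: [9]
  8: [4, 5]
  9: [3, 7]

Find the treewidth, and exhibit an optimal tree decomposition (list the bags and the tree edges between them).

Each bag holds 2 vertices, so the decomposition has width 1, which upper-bounds the treewidth. Any graph with an edge has treewidth ≥ 1, and G has the edge 2–1. Therefore the treewidth is 1.

Treewidth 1.
Bags: B1 = {1, 2}  B2 = {1, 4}  B3 = {4, 8}  B4 = {5, 8}  B5 = {5, 6}  B6 = {3, 6}  B7 = {3, 9}  B8 = {7, 9}
Tree: B1–B2, B2–B3, B3–B4, B4–B5, B5–B6, B6–B7, B7–B8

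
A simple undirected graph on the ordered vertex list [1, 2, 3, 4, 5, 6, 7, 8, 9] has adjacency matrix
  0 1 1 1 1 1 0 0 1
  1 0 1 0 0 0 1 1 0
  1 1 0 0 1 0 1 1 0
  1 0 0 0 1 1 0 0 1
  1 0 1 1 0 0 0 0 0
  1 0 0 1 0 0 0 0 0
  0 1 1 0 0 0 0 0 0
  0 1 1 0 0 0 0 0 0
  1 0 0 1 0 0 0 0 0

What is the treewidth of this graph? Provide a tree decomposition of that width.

The largest bag has 3 vertices, giving width 2; this decomposition certifies tw(G) ≤ 2. On the other hand G contains the 3-clique {2, 3, 8}. A clique must lie in a single bag of any decomposition, so no decomposition can have width below 2. Hence tw(G) = 2 exactly.

Treewidth 2.
Bags: B1 = {2, 3, 7}  B2 = {1, 2, 3}  B3 = {1, 3, 5}  B4 = {1, 4, 5}  B5 = {1, 4, 9}  B6 = {1, 4, 6}  B7 = {2, 3, 8}
Tree: B1–B2, B2–B3, B3–B4, B4–B5, B4–B6, B1–B7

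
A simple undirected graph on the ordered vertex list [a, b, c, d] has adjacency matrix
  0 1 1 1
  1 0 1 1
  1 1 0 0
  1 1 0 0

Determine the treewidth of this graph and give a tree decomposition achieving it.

Each bag holds 3 vertices, so the decomposition has width 2, which upper-bounds the treewidth. For the lower bound, the 3 vertices {a, b, d} are pairwise adjacent, and any tree decomposition puts a clique entirely inside one bag — forcing width ≥ 2. Combining the bounds, tw(G) = 2.

Treewidth 2.
One optimal decomposition is:
Bags: B1 = {a, b, c}  B2 = {a, b, d}
Tree: B1–B2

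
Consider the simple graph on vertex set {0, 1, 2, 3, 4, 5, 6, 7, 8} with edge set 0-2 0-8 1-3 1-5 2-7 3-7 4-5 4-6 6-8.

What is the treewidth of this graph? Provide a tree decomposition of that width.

Treewidth 2.
One optimal decomposition is:
Bags: B1 = {2, 3, 7}  B2 = {1, 2, 3}  B3 = {1, 2, 5}  B4 = {2, 4, 5}  B5 = {2, 4, 6}  B6 = {2, 6, 8}  B7 = {0, 2, 8}
Tree: B1–B2, B2–B3, B3–B4, B4–B5, B5–B6, B6–B7

Each bag holds 3 vertices, so the decomposition has width 2, which upper-bounds the treewidth. The edges 2–7–3–1–5–4–6–8–0–2 form a cycle, so G is not a tree and its treewidth is at least 2. The upper and lower bounds meet at 2, so that is the treewidth.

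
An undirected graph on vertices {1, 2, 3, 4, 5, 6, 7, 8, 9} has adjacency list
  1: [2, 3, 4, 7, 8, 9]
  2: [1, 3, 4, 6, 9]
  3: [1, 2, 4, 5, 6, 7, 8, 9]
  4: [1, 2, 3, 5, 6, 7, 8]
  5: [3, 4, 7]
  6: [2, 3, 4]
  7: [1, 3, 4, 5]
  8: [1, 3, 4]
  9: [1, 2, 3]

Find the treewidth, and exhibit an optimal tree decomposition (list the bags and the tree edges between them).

Treewidth 3.
One optimal decomposition is:
Bags: B1 = {2, 3, 4, 6}  B2 = {1, 2, 3, 4}  B3 = {1, 2, 3, 9}  B4 = {1, 3, 4, 7}  B5 = {3, 4, 5, 7}  B6 = {1, 3, 4, 8}
Tree: B1–B2, B2–B3, B2–B4, B4–B5, B2–B6

Every bag has size at most 4, so the width is 4 − 1 = 3 and tw(G) ≤ 3. On the other hand G contains the 4-clique {1, 2, 3, 9}. A clique must lie in a single bag of any decomposition, so no decomposition can have width below 3. Therefore the treewidth is 3.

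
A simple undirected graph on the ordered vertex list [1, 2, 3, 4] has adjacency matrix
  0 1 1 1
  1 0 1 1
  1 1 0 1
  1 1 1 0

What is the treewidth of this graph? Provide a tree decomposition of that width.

Treewidth 3.
One optimal decomposition is:
Bags: B1 = {1, 2, 3, 4}
Tree: (single bag)

With just one bag of size 4, the width is 4 − 1 = 3, so tw(G) ≤ 3. Conversely, {1, 2, 3, 4} is a clique of size 4, and the vertices of any clique must share a bag in every tree decomposition; so some bag has ≥ 4 vertices and tw(G) ≥ 3. Hence tw(G) = 3 exactly.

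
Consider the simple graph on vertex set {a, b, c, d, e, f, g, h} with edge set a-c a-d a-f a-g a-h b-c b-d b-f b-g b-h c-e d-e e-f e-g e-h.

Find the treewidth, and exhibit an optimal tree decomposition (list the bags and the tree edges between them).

Every bag has size at most 4, so the width is 4 − 1 = 3 and tw(G) ≤ 3. For the lower bound: the 4 vertex sets {d,e}, {a,h}, {b}, {f} are disjoint, each induces a connected subgraph, and every pair is joined by at least one edge of G. Contracting each set to a single vertex therefore yields K_{4} as a minor, and since treewidth is minor-monotone, tw(G) ≥ tw(K_{4}) = 3. Therefore the treewidth is 3.

Treewidth 3.
Bags: B1 = {a, b, d, e}  B2 = {a, b, e, h}  B3 = {a, b, e, f}  B4 = {a, b, e, g}  B5 = {a, b, c, e}
Tree: B1–B2, B2–B3, B3–B4, B4–B5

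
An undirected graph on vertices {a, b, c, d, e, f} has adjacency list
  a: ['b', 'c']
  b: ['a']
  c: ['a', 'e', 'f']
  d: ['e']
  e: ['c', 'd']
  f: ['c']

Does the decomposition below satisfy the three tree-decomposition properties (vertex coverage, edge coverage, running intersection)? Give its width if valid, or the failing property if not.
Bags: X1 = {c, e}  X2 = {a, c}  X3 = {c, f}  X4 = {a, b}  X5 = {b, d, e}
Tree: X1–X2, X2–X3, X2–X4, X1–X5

No — bags containing vertex b are not connected in the tree.

A tree decomposition must satisfy three properties: every vertex lies in some bag; for every edge, both endpoints lie together in some bag; and for every vertex, the bags containing it form a connected subtree. Here bags containing vertex b are not connected in the tree, so the decomposition is invalid.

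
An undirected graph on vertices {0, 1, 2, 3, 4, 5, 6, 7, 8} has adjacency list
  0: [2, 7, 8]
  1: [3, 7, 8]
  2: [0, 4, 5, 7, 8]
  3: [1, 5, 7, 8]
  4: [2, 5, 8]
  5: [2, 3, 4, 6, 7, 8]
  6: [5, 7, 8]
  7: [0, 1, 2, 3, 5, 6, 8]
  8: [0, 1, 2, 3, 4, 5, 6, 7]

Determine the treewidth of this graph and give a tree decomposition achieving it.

Every bag has size at most 4, so the width is 4 − 1 = 3 and tw(G) ≤ 3. Conversely, {2, 4, 5, 8} is a clique of size 4, and the vertices of any clique must share a bag in every tree decomposition; so some bag has ≥ 4 vertices and tw(G) ≥ 3. The upper and lower bounds meet at 3, so that is the treewidth.

Treewidth 3.
Bags: B1 = {2, 5, 7, 8}  B2 = {3, 5, 7, 8}  B3 = {0, 2, 7, 8}  B4 = {5, 6, 7, 8}  B5 = {2, 4, 5, 8}  B6 = {1, 3, 7, 8}
Tree: B1–B2, B1–B3, B1–B4, B1–B5, B2–B6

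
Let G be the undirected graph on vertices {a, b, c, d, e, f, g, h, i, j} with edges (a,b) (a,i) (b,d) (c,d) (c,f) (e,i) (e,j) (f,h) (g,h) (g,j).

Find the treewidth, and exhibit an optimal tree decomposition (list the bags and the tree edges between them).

Each bag holds 3 vertices, so the decomposition has width 2, which upper-bounds the treewidth. For the lower bound, G contains the cycle i–a–b–d–c–f–h–g–j–e–i, so G is not a forest; only forests have treewidth ≤ 1, hence tw(G) ≥ 2. Therefore the treewidth is 2.

Treewidth 2.
One such decomposition:
Bags: B1 = {a, b, i}  B2 = {b, d, i}  B3 = {c, d, i}  B4 = {c, f, i}  B5 = {f, h, i}  B6 = {g, h, i}  B7 = {g, i, j}  B8 = {e, i, j}
Tree: B1–B2, B2–B3, B3–B4, B4–B5, B5–B6, B6–B7, B7–B8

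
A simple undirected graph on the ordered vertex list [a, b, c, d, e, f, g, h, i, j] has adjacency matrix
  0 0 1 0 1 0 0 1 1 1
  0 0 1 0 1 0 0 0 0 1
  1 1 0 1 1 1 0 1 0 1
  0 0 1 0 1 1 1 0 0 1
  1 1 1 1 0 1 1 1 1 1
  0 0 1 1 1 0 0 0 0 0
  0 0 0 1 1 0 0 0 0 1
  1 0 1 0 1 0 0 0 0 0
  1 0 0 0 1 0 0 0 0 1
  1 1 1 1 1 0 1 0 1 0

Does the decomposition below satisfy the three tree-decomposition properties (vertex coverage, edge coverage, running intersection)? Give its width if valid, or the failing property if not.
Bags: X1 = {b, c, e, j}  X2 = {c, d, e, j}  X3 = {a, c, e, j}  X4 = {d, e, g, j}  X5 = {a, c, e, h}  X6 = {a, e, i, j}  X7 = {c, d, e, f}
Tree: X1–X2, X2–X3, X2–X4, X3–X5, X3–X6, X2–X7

Yes; width 3.

Every vertex of G appears in some bag (union = {a, b, c, d, e, f, g, h, i, j}); every edge is covered by a bag; and for each vertex v the set of bags containing v is connected in the bag tree. The decomposition is therefore valid. The largest bag has 4 vertices, so the width is 3.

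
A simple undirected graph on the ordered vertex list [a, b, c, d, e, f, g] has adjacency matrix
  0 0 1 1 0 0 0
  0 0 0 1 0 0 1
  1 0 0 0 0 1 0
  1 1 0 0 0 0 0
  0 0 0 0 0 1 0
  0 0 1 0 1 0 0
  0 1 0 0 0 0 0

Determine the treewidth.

1

A width-1 tree decomposition is:
Bags: B1 = {e, f}  B2 = {c, f}  B3 = {a, c}  B4 = {a, d}  B5 = {b, d}  B6 = {b, g}
Tree: B1–B2, B2–B3, B3–B4, B4–B5, B5–B6
Every bag has size at most 2, so the width is 2 − 1 = 1 and tw(G) ≤ 1. G has an edge, so its treewidth is at least 1. Combining the bounds, tw(G) = 1.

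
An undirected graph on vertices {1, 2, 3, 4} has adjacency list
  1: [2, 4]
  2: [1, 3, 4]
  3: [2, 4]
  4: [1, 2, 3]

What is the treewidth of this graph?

A width-2 tree decomposition is:
Bags: B1 = {1, 2, 4}  B2 = {2, 3, 4}
Tree: B1–B2
The largest bag has 3 vertices, giving width 2; this decomposition certifies tw(G) ≤ 2. Conversely, {1, 2, 4} is a clique of size 3, and the vertices of any clique must share a bag in every tree decomposition; so some bag has ≥ 3 vertices and tw(G) ≥ 2. The upper and lower bounds meet at 2, so that is the treewidth.

2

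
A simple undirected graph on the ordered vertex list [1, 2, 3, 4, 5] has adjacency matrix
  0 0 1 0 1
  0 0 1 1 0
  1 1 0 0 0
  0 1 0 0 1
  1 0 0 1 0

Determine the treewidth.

2

A width-2 tree decomposition is:
Bags: B1 = {1, 4, 5}  B2 = {1, 2, 4}  B3 = {1, 2, 3}
Tree: B1–B2, B2–B3
Each bag holds 3 vertices, so the decomposition has width 2, which upper-bounds the treewidth. Since 1–5–4–2–3–1 is a cycle in G, G is not acyclic. Forests are exactly the graphs of treewidth ≤ 1, so tw(G) ≥ 2. Therefore the treewidth is 2.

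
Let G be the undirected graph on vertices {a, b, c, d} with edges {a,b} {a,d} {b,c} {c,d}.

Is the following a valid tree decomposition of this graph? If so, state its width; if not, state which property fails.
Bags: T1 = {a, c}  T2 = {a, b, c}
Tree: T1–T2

No — vertex d appears in no bag.

A tree decomposition must satisfy three properties: every vertex lies in some bag; for every edge, both endpoints lie together in some bag; and for every vertex, the bags containing it form a connected subtree. Here vertex d appears in no bag, so the decomposition is invalid.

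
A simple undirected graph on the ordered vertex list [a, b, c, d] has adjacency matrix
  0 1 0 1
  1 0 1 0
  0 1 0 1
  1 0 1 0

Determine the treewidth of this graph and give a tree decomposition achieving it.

Every bag has size at most 3, so the width is 3 − 1 = 2 and tw(G) ≤ 2. The edges c–b–a–d–c form a cycle, so G is not a tree and its treewidth is at least 2. Therefore the treewidth is 2.

Treewidth 2.
Bags: B1 = {a, b, c}  B2 = {a, c, d}
Tree: B1–B2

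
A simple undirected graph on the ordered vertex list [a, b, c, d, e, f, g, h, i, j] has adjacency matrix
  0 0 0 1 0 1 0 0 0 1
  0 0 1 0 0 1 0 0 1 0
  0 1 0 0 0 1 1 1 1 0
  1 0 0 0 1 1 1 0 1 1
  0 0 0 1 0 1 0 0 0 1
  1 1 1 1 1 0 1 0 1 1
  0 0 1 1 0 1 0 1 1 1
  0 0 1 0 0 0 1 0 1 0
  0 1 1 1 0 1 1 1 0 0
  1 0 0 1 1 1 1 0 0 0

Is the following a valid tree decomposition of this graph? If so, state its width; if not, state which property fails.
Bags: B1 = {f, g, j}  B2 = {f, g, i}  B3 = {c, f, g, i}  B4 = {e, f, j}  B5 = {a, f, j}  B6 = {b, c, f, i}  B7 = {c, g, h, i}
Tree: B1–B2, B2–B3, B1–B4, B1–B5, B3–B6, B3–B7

No — vertex d appears in no bag.

A tree decomposition must satisfy three properties: every vertex lies in some bag; for every edge, both endpoints lie together in some bag; and for every vertex, the bags containing it form a connected subtree. Here vertex d appears in no bag, so the decomposition is invalid.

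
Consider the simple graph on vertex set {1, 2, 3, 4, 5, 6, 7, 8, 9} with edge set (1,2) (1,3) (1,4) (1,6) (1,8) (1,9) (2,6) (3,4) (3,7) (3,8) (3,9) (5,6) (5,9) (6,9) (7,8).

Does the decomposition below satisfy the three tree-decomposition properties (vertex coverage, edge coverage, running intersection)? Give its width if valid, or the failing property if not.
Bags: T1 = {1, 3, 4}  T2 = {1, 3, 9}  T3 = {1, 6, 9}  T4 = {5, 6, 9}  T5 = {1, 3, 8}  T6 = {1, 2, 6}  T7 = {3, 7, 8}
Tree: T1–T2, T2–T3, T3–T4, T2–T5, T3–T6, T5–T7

Vertex coverage: the bags together contain {1, 2, 3, 4, 5, 6, 7, 8, 9}, the full vertex set. Edge coverage: each edge of G has both endpoints in at least one bag. Running intersection: for every vertex, the bags containing it form a connected subtree. All three properties hold, so this is a valid tree decomposition of width max|bag| − 1 = 2, and hence tw(G) ≤ 2.

Yes; width 2.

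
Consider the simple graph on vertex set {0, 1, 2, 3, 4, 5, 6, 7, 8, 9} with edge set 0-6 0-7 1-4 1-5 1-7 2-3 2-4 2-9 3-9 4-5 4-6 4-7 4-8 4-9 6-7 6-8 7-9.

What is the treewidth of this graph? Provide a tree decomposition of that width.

Treewidth 2.
One optimal decomposition is:
Bags: B1 = {4, 6, 7}  B2 = {4, 7, 9}  B3 = {0, 6, 7}  B4 = {4, 6, 8}  B5 = {2, 4, 9}  B6 = {1, 4, 7}  B7 = {1, 4, 5}  B8 = {2, 3, 9}
Tree: B1–B2, B1–B3, B1–B4, B2–B5, B1–B6, B6–B7, B5–B8

The largest bag has 3 vertices, giving width 2; this decomposition certifies tw(G) ≤ 2. Conversely, {0, 6, 7} is a clique of size 3, and the vertices of any clique must share a bag in every tree decomposition; so some bag has ≥ 3 vertices and tw(G) ≥ 2. Hence tw(G) = 2 exactly.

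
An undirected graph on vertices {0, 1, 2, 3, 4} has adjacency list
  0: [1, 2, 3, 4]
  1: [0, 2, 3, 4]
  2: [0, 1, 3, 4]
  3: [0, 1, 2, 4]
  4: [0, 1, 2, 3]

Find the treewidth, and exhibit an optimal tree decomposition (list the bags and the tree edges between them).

Treewidth 4.
One optimal decomposition is:
Bags: B1 = {0, 1, 2, 3, 4}
Tree: (single bag)

A single bag containing all 5 vertices is trivially a valid decomposition of width 4. For the lower bound, the 5 vertices {0, 1, 2, 3, 4} are pairwise adjacent, and any tree decomposition puts a clique entirely inside one bag — forcing width ≥ 4. The upper and lower bounds meet at 4, so that is the treewidth.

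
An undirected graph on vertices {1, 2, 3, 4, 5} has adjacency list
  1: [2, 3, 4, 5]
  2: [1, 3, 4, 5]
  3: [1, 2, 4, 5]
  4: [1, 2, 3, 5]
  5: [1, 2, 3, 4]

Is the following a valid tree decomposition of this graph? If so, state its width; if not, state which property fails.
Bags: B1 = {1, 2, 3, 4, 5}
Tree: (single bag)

Yes; width 4.

Vertex coverage: the bags together contain {1, 2, 3, 4, 5}, the full vertex set. Edge coverage: each edge of G has both endpoints in at least one bag. Running intersection: for every vertex, the bags containing it form a connected subtree. All three properties hold, so this is a valid tree decomposition of width max|bag| − 1 = 4, and hence tw(G) ≤ 4.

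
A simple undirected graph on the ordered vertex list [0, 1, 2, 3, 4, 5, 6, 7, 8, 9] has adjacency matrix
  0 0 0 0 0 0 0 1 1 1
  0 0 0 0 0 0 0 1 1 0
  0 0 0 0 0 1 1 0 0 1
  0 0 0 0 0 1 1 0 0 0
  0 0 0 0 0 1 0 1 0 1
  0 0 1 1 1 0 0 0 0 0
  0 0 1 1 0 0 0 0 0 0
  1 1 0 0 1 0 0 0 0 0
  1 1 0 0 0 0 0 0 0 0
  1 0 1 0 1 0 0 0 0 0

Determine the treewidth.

A width-2 tree decomposition is:
Bags: B1 = {1, 7, 8}  B2 = {0, 7, 8}  B3 = {0, 4, 7}  B4 = {0, 4, 9}  B5 = {4, 5, 9}  B6 = {2, 5, 9}  B7 = {2, 3, 5}  B8 = {2, 3, 6}
Tree: B1–B2, B2–B3, B3–B4, B4–B5, B5–B6, B6–B7, B7–B8
Each bag holds 3 vertices, so the decomposition has width 2, which upper-bounds the treewidth. Since 1–8–0–7–1 is a cycle in G, G is not acyclic. Forests are exactly the graphs of treewidth ≤ 1, so tw(G) ≥ 2. Hence tw(G) = 2 exactly.

2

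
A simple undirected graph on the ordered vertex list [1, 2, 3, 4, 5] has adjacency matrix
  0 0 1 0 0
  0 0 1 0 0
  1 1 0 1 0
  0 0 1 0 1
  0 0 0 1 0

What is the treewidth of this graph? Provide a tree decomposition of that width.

Every bag has size at most 2, so the width is 2 − 1 = 1 and tw(G) ≤ 1. Any graph with an edge has treewidth ≥ 1, and G has the edge 4–3. Hence tw(G) = 1 exactly.

Treewidth 1.
One such decomposition:
Bags: B1 = {3, 4}  B2 = {4, 5}  B3 = {1, 3}  B4 = {2, 3}
Tree: B1–B2, B1–B3, B3–B4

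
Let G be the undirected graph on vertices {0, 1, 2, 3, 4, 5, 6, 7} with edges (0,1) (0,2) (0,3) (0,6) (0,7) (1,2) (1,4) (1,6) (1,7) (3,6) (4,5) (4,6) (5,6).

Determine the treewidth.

A width-2 tree decomposition is:
Bags: B1 = {0, 3, 6}  B2 = {0, 1, 6}  B3 = {0, 1, 7}  B4 = {0, 1, 2}  B5 = {1, 4, 6}  B6 = {4, 5, 6}
Tree: B1–B2, B2–B3, B2–B4, B2–B5, B5–B6
Every bag has size at most 3, so the width is 3 − 1 = 2 and tw(G) ≤ 2. Conversely, {0, 1, 2} is a clique of size 3, and the vertices of any clique must share a bag in every tree decomposition; so some bag has ≥ 3 vertices and tw(G) ≥ 2. Combining the bounds, tw(G) = 2.

2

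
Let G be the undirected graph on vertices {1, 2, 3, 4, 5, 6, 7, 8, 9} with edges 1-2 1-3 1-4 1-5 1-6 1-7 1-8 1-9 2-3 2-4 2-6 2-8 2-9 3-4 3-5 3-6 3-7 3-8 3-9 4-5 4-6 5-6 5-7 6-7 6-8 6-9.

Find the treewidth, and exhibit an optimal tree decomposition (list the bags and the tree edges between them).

Treewidth 4.
One optimal decomposition is:
Bags: B1 = {1, 2, 3, 6, 8}  B2 = {1, 2, 3, 4, 6}  B3 = {1, 2, 3, 6, 9}  B4 = {1, 3, 4, 5, 6}  B5 = {1, 3, 5, 6, 7}
Tree: B1–B2, B2–B3, B2–B4, B4–B5

The largest bag has 5 vertices, giving width 4; this decomposition certifies tw(G) ≤ 4. For the lower bound, the 5 vertices {1, 2, 3, 6, 8} are pairwise adjacent, and any tree decomposition puts a clique entirely inside one bag — forcing width ≥ 4. Combining the bounds, tw(G) = 4.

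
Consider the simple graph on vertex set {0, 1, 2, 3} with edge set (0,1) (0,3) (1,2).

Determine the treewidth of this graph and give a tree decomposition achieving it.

Each bag holds 2 vertices, so the decomposition has width 1, which upper-bounds the treewidth. Any graph with an edge has treewidth ≥ 1, and G has the edge 3–0. Hence tw(G) = 1 exactly.

Treewidth 1.
Bags: B1 = {0, 3}  B2 = {0, 1}  B3 = {1, 2}
Tree: B1–B2, B2–B3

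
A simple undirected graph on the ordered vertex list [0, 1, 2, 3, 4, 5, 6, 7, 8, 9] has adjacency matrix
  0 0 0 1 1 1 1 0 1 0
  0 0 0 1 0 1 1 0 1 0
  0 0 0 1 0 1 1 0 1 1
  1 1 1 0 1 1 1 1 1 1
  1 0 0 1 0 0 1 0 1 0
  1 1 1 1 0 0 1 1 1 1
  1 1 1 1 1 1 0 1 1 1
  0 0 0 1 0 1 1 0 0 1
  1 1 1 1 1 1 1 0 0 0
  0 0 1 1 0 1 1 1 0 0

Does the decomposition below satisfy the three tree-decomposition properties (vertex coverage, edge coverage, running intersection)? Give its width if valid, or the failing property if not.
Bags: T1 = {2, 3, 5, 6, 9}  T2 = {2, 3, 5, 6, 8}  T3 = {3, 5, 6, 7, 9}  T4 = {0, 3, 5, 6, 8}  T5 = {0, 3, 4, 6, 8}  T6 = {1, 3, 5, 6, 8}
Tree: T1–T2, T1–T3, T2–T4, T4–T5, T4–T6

Yes; width 4.

Every vertex of G appears in some bag (union = {0, 1, 2, 3, 4, 5, 6, 7, 8, 9}); every edge is covered by a bag; and for each vertex v the set of bags containing v is connected in the bag tree. The decomposition is therefore valid. The largest bag has 5 vertices, so the width is 4.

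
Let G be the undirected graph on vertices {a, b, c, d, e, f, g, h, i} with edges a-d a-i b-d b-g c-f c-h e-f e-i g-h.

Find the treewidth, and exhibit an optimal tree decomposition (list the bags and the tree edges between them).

Treewidth 2.
Bags: B1 = {e, f, i}  B2 = {c, f, i}  B3 = {c, h, i}  B4 = {g, h, i}  B5 = {b, g, i}  B6 = {b, d, i}  B7 = {a, d, i}
Tree: B1–B2, B2–B3, B3–B4, B4–B5, B5–B6, B6–B7

Each bag holds 3 vertices, so the decomposition has width 2, which upper-bounds the treewidth. For the lower bound, G contains the cycle i–e–f–c–h–g–b–d–a–i, so G is not a forest; only forests have treewidth ≤ 1, hence tw(G) ≥ 2. Hence tw(G) = 2 exactly.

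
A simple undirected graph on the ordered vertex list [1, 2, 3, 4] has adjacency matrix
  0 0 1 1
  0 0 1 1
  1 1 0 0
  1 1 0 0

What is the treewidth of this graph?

A width-2 tree decomposition is:
Bags: B1 = {1, 3, 4}  B2 = {2, 3, 4}
Tree: B1–B2
The largest bag has 3 vertices, giving width 2; this decomposition certifies tw(G) ≤ 2. For the lower bound, G contains the cycle 4–1–3–2–4, so G is not a forest; only forests have treewidth ≤ 1, hence tw(G) ≥ 2. The upper and lower bounds meet at 2, so that is the treewidth.

2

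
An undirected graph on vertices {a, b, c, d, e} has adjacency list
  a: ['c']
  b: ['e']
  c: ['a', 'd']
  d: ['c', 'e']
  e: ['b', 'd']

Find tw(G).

A width-1 tree decomposition is:
Bags: B1 = {a, c}  B2 = {c, d}  B3 = {d, e}  B4 = {b, e}
Tree: B1–B2, B2–B3, B3–B4
The largest bag has 2 vertices, giving width 1; this decomposition certifies tw(G) ≤ 1. Any graph with an edge has treewidth ≥ 1, and G has the edge a–c. Hence tw(G) = 1 exactly.

1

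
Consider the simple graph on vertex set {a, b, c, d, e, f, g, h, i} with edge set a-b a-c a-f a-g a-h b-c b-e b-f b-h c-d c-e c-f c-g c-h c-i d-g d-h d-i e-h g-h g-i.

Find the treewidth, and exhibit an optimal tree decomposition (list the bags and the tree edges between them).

Each bag holds 4 vertices, so the decomposition has width 3, which upper-bounds the treewidth. On the other hand G contains the 4-clique {c, d, g, h}. A clique must lie in a single bag of any decomposition, so no decomposition can have width below 3. Hence tw(G) = 3 exactly.

Treewidth 3.
Bags: B1 = {a, c, g, h}  B2 = {a, b, c, h}  B3 = {b, c, e, h}  B4 = {c, d, g, h}  B5 = {a, b, c, f}  B6 = {c, d, g, i}
Tree: B1–B2, B2–B3, B1–B4, B2–B5, B4–B6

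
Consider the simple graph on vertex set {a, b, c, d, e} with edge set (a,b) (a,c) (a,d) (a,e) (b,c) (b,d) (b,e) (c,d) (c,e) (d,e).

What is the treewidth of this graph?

A width-4 tree decomposition is:
Bags: B1 = {a, b, c, d, e}
Tree: (single bag)
With just one bag of size 5, the width is 5 − 1 = 4, so tw(G) ≤ 4. Conversely, {a, b, c, d, e} is a clique of size 5, and the vertices of any clique must share a bag in every tree decomposition; so some bag has ≥ 5 vertices and tw(G) ≥ 4. The upper and lower bounds meet at 4, so that is the treewidth.

4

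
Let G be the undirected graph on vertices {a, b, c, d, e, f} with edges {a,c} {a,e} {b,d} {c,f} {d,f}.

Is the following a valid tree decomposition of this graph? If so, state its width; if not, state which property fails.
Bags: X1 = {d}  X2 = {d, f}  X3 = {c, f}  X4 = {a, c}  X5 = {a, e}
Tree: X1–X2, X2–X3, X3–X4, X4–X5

No — vertex b appears in no bag.

A tree decomposition must satisfy three properties: every vertex lies in some bag; for every edge, both endpoints lie together in some bag; and for every vertex, the bags containing it form a connected subtree. Here vertex b appears in no bag, so the decomposition is invalid.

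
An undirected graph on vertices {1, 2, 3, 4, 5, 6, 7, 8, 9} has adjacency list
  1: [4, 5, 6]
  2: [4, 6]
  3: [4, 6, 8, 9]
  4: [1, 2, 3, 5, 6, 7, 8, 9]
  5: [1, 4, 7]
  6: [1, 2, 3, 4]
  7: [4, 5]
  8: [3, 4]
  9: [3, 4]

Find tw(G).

A width-2 tree decomposition is:
Bags: B1 = {3, 4, 8}  B2 = {3, 4, 6}  B3 = {1, 4, 6}  B4 = {3, 4, 9}  B5 = {1, 4, 5}  B6 = {2, 4, 6}  B7 = {4, 5, 7}
Tree: B1–B2, B2–B3, B2–B4, B3–B5, B2–B6, B5–B7
Each bag holds 3 vertices, so the decomposition has width 2, which upper-bounds the treewidth. On the other hand G contains the 3-clique {1, 4, 5}. A clique must lie in a single bag of any decomposition, so no decomposition can have width below 2. The upper and lower bounds meet at 2, so that is the treewidth.

2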